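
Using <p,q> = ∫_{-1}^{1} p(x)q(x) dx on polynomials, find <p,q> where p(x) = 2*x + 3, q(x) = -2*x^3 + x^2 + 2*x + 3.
<p,q> = 316/15

Expand the product: p(x)·q(x) = -4*x^4 - 4*x^3 + 7*x^2 + 12*x + 9.
∫_{-1}^{1} of each monomial x^k gives [2/(k+1) if k even, 0 if k odd]. Integrating term-by-term (or equivalently evaluating the antiderivative F(x) = -4*x^5/5 - x^4 + 7*x^3/3 + 6*x^2 + 9*x at the endpoints):
  F(1) − F(−1) = 233/15 − (-83/15) = 316/15.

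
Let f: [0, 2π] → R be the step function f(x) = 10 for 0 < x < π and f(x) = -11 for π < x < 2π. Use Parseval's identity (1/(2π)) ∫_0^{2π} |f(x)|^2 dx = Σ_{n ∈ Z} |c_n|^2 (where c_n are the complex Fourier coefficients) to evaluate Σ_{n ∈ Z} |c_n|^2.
Σ |c_n|^2 = 221/2

Parseval equates the L^2 energy of f (normalised by 1/(2π)) with the ℓ^2 sum of its Fourier coefficients: (1/(2π)) ∫_0^{2π} |f|^2 = Σ |c_n|^2.
Compute the left side: (1/(2π)) [∫_0^π 10^2 dx + ∫_π^{2π} (-11)^2 dx] = (1/(2π)) · (100π + 121π) = (100 + 121)/2 = 221/2.
So Σ_{n ∈ Z} |c_n|^2 = 221/2.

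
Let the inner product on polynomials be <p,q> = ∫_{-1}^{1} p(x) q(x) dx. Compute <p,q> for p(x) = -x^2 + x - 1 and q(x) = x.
<p,q> = 2/3

Expand the product: p(x)·q(x) = -x^3 + x^2 - x.
∫_{-1}^{1} of each monomial x^k gives [2/(k+1) if k even, 0 if k odd]. Integrating term-by-term (or equivalently evaluating the antiderivative F(x) = -x^4/4 + x^3/3 - x^2/2 at the endpoints):
  F(1) − F(−1) = -5/12 − (-13/12) = 2/3.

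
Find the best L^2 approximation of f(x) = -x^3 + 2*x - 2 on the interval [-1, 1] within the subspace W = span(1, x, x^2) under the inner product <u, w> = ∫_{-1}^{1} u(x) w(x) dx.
g(x) = 7*x/5 - 2

The best approximation g ∈ W is the orthogonal projection of f onto W. Writing g = a_0 + a_1 x + a_2 x^2, the coefficients solve the normal equations G · a = b where
  G_{ij} = <φ_i, φ_j> and b_i = <f, φ_i>, with φ_0 = 1, φ_1 = x, φ_2 = x^2.
G =
  [2, 0, 2/3]
  [0, 2/3, 0]
  [2/3, 0, 2/5],
b = (-4, 14/15, -4/3).
Solving gives a_0 = -2, a_1 = 7/5, a_2 = 0, so
  g(x) = 7*x/5 - 2.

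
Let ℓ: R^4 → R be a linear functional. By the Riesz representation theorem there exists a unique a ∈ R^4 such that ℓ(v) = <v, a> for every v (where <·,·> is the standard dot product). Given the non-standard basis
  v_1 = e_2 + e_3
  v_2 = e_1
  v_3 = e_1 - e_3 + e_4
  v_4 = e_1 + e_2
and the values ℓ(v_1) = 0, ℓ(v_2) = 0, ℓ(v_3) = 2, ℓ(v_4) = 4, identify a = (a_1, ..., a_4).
a = (0, 4, -4, -2)

Write a = (a_1, ..., a_4) in the standard basis. For each basis vector v_i, ℓ(v_i) = <v_i, a> is a linear equation in the a_j's. Collect the n equations into a matrix system V a = ℓ, where row i of V is v_i (expressed in the standard basis). Since V is invertible (lower-triangular with 1s on the diagonal, up to permutation), solve by back-substitution:
  V =
[[0, 1, 1, 0],
 [1, 0, 0, 0],
 [1, 0, -1, 1],
 [1, 1, 0, 0]]
  V a = (0, 0, 2, 4)
Solving gives a = (0, 4, -4, -2).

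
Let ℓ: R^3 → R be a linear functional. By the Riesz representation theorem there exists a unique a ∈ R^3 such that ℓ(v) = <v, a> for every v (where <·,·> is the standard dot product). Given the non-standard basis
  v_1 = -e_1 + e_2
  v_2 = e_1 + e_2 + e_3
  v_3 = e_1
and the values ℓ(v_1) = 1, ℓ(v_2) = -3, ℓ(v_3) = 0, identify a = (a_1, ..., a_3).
a = (0, 1, -4)

Write a = (a_1, ..., a_3) in the standard basis. For each basis vector v_i, ℓ(v_i) = <v_i, a> is a linear equation in the a_j's. Collect the n equations into a matrix system V a = ℓ, where row i of V is v_i (expressed in the standard basis). Since V is invertible (lower-triangular with 1s on the diagonal, up to permutation), solve by back-substitution:
  V =
[[-1, 1, 0],
 [1, 1, 1],
 [1, 0, 0]]
  V a = (1, -3, 0)
Solving gives a = (0, 1, -4).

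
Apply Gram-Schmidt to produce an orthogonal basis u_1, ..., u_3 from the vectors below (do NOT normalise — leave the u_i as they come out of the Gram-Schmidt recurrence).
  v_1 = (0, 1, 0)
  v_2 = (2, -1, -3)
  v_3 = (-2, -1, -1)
Orthogonal basis:
  u_1 = (0, 1, 0)
  u_2 = (2, 0, -3)
  u_3 = (-24/13, 0, -16/13)

Apply the Gram-Schmidt recurrence
  u_1 = v_1
  u_i = v_i − Σ_{j<i} ((v_i · u_j) / (u_j · u_j)) · u_j.

Step by step this gives:
  u_1 = (0, 1, 0)
  u_2 = (2, 0, -3)
  u_3 = (-24/13, 0, -16/13)

Orthogonality check:
  u_2 · u_1 = 0 (should be 0)
  u_3 · u_1 = 0 (should be 0)
  u_3 · u_2 = 0 (should be 0)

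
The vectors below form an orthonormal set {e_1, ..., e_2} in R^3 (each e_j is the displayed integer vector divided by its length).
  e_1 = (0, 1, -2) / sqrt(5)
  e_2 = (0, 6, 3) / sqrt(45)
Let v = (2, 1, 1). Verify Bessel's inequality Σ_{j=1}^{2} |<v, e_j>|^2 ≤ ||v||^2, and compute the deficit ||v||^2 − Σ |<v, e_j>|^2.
Σ |<v, e_j>|^2 = 2; ||v||^2 = 6; deficit = 4

Write each e_j = u_j / sqrt(<u_j, u_j>) where u_j is the displayed integer vector. Then <v, e_j> = <v, u_j> / sqrt(<u_j, u_j>), so |<v, e_j>|^2 = <v, u_j>^2 / <u_j, u_j>.
Coefficients: <v, e_1> = -1/sqrt(5), <v, e_2> = 9/sqrt(45).
Square and sum: Σ |<v, e_j>|^2 = 2.
Compute ||v||^2 = v·v = 6.
Deficit = 6 − 2 = 4 ≥ 0, confirming Bessel's inequality. (The deficit equals ||v − Σ <v,e_j> e_j||^2, the squared distance from v to span{e_j}.)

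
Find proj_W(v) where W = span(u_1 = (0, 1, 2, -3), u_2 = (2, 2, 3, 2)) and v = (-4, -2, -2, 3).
proj_W(v) = (-138/145, -567/290, -498/145, 597/290)

Set up U = [u_1 | ... | u_2] ∈ R^(4×2). The projector onto W = col(U) is P = U (U^T U)^(-1) U^T.
Compute U^T U =
  [14, 2]
  [2, 21],
and U^T v = (-15, -12).
Solve U^T U · c = U^T v for the coefficients: c = (-291/290, -69/145). The projection is proj_W(v) = U c.
Check: (v - proj_W(v)) · u_1 = 0  (should be 0).
Check: (v - proj_W(v)) · u_2 = 0  (should be 0).
Result: proj_W(v) = (-138/145, -567/290, -498/145, 597/290).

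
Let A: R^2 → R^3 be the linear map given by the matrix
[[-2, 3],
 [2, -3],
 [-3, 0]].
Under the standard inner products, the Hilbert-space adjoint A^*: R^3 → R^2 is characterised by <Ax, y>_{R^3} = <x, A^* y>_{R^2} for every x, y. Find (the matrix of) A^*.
A^* = A^T =
[[-2, 2, -3],
 [3, -3, 0]]

For real matrices with standard dot products, the defining identity <Ax, y> = <x, A^* y> gives (Ax)^T y = x^T (A^*) y, i.e. x^T A^T y = x^T (A^*) y. Since this holds for all x, y, we must have A^* = A^T. Therefore
A^* =
[[-2, 2, -3],
 [3, -3, 0]].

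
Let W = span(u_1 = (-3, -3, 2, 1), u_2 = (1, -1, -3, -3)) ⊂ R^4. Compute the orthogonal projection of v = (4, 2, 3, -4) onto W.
proj_W(v) = (796/379, 854/379, -463/379, -188/379)

Set up U = [u_1 | ... | u_2] ∈ R^(4×2). The projector onto W = col(U) is P = U (U^T U)^(-1) U^T.
Compute U^T U =
  [23, -9]
  [-9, 20],
and U^T v = (-16, 5).
Solve U^T U · c = U^T v for the coefficients: c = (-275/379, -29/379). The projection is proj_W(v) = U c.
Check: (v - proj_W(v)) · u_1 = 0  (should be 0).
Check: (v - proj_W(v)) · u_2 = 0  (should be 0).
Result: proj_W(v) = (796/379, 854/379, -463/379, -188/379).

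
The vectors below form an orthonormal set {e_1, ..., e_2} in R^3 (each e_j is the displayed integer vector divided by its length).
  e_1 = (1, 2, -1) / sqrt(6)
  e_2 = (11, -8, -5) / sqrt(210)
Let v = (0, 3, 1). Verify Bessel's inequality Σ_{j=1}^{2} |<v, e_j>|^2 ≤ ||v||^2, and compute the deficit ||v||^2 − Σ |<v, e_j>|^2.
Σ |<v, e_j>|^2 = 286/35; ||v||^2 = 10; deficit = 64/35

Write each e_j = u_j / sqrt(<u_j, u_j>) where u_j is the displayed integer vector. Then <v, e_j> = <v, u_j> / sqrt(<u_j, u_j>), so |<v, e_j>|^2 = <v, u_j>^2 / <u_j, u_j>.
Coefficients: <v, e_1> = 5/sqrt(6), <v, e_2> = -29/sqrt(210).
Square and sum: Σ |<v, e_j>|^2 = 286/35.
Compute ||v||^2 = v·v = 10.
Deficit = 10 − 286/35 = 64/35 ≥ 0, confirming Bessel's inequality. (The deficit equals ||v − Σ <v,e_j> e_j||^2, the squared distance from v to span{e_j}.)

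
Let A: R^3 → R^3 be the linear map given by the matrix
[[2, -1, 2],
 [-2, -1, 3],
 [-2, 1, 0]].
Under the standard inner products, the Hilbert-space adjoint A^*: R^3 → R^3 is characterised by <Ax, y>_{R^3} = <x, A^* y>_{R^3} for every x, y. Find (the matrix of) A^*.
A^* = A^T =
[[2, -2, -2],
 [-1, -1, 1],
 [2, 3, 0]]

For real matrices with standard dot products, the defining identity <Ax, y> = <x, A^* y> gives (Ax)^T y = x^T (A^*) y, i.e. x^T A^T y = x^T (A^*) y. Since this holds for all x, y, we must have A^* = A^T. Therefore
A^* =
[[2, -2, -2],
 [-1, -1, 1],
 [2, 3, 0]].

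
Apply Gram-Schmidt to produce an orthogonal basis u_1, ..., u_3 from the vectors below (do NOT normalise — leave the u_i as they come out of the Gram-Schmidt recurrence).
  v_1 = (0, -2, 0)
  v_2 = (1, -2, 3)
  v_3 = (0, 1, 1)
Orthogonal basis:
  u_1 = (0, -2, 0)
  u_2 = (1, 0, 3)
  u_3 = (-3/10, 0, 1/10)

Apply the Gram-Schmidt recurrence
  u_1 = v_1
  u_i = v_i − Σ_{j<i} ((v_i · u_j) / (u_j · u_j)) · u_j.

Step by step this gives:
  u_1 = (0, -2, 0)
  u_2 = (1, 0, 3)
  u_3 = (-3/10, 0, 1/10)

Orthogonality check:
  u_2 · u_1 = 0 (should be 0)
  u_3 · u_1 = 0 (should be 0)
  u_3 · u_2 = 0 (should be 0)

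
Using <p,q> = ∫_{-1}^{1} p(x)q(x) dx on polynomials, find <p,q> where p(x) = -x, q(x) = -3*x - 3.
<p,q> = 2

Expand the product: p(x)·q(x) = 3*x^2 + 3*x.
∫_{-1}^{1} of each monomial x^k gives [2/(k+1) if k even, 0 if k odd]. Integrating term-by-term (or equivalently evaluating the antiderivative F(x) = x^3 + 3*x^2/2 at the endpoints):
  F(1) − F(−1) = 5/2 − (1/2) = 2.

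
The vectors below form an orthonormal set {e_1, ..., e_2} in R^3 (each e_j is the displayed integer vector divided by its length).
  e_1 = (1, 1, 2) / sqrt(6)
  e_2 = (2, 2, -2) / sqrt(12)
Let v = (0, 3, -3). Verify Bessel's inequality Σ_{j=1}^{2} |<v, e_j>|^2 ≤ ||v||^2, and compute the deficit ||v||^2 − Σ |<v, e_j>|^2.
Σ |<v, e_j>|^2 = 27/2; ||v||^2 = 18; deficit = 9/2

Write each e_j = u_j / sqrt(<u_j, u_j>) where u_j is the displayed integer vector. Then <v, e_j> = <v, u_j> / sqrt(<u_j, u_j>), so |<v, e_j>|^2 = <v, u_j>^2 / <u_j, u_j>.
Coefficients: <v, e_1> = -3/sqrt(6), <v, e_2> = 12/sqrt(12).
Square and sum: Σ |<v, e_j>|^2 = 27/2.
Compute ||v||^2 = v·v = 18.
Deficit = 18 − 27/2 = 9/2 ≥ 0, confirming Bessel's inequality. (The deficit equals ||v − Σ <v,e_j> e_j||^2, the squared distance from v to span{e_j}.)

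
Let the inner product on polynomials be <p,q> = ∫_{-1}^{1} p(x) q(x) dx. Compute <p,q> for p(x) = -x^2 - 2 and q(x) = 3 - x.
<p,q> = -14

Expand the product: p(x)·q(x) = x^3 - 3*x^2 + 2*x - 6.
∫_{-1}^{1} of each monomial x^k gives [2/(k+1) if k even, 0 if k odd]. Integrating term-by-term (or equivalently evaluating the antiderivative F(x) = x^4/4 - x^3 + x^2 - 6*x at the endpoints):
  F(1) − F(−1) = -23/4 − (33/4) = -14.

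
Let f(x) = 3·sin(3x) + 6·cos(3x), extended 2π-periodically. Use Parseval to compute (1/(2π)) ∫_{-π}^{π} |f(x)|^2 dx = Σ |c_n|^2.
Σ |c_n|^2 = 45/2

Expand |f|^2 and use orthogonality of {sin(nx), cos(mx)} on [-π, π]:
  ∫_{-π}^{π} sin(nx)^2 dx = π, ∫ cos(mx)^2 dx = π, and cross terms integrate to 0.
So ∫_{-π}^{π} f(x)^2 dx = 3^2 · π + 6^2 · π = (9 + 36)π.
Divide by 2π: (9 + 36)/2 = 45/2.
By Parseval, this equals Σ |c_n|^2.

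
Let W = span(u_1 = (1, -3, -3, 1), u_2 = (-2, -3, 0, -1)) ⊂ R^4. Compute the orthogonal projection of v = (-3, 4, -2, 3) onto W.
proj_W(v) = (129/122, 261/122, 45/122, 57/122)

Set up U = [u_1 | ... | u_2] ∈ R^(4×2). The projector onto W = col(U) is P = U (U^T U)^(-1) U^T.
Compute U^T U =
  [20, 6]
  [6, 14],
and U^T v = (-6, -9).
Solve U^T U · c = U^T v for the coefficients: c = (-15/122, -36/61). The projection is proj_W(v) = U c.
Check: (v - proj_W(v)) · u_1 = 0  (should be 0).
Check: (v - proj_W(v)) · u_2 = 0  (should be 0).
Result: proj_W(v) = (129/122, 261/122, 45/122, 57/122).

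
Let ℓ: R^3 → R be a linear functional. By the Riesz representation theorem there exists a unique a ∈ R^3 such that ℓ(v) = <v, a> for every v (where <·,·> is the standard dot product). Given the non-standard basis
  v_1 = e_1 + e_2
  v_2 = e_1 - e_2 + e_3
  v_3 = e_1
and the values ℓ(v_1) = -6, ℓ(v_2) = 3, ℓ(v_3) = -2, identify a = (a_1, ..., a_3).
a = (-2, -4, 1)

Write a = (a_1, ..., a_3) in the standard basis. For each basis vector v_i, ℓ(v_i) = <v_i, a> is a linear equation in the a_j's. Collect the n equations into a matrix system V a = ℓ, where row i of V is v_i (expressed in the standard basis). Since V is invertible (lower-triangular with 1s on the diagonal, up to permutation), solve by back-substitution:
  V =
[[1, 1, 0],
 [1, -1, 1],
 [1, 0, 0]]
  V a = (-6, 3, -2)
Solving gives a = (-2, -4, 1).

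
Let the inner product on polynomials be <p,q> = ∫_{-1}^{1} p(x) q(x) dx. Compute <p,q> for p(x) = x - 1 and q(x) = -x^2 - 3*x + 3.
<p,q> = -22/3

Expand the product: p(x)·q(x) = -x^3 - 2*x^2 + 6*x - 3.
∫_{-1}^{1} of each monomial x^k gives [2/(k+1) if k even, 0 if k odd]. Integrating term-by-term (or equivalently evaluating the antiderivative F(x) = -x^4/4 - 2*x^3/3 + 3*x^2 - 3*x at the endpoints):
  F(1) − F(−1) = -11/12 − (77/12) = -22/3.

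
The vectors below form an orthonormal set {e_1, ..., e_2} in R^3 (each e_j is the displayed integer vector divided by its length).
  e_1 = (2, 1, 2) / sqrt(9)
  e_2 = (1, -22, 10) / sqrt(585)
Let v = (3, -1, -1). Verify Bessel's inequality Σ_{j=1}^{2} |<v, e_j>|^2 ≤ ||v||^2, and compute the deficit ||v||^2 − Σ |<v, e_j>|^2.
Σ |<v, e_j>|^2 = 18/13; ||v||^2 = 11; deficit = 125/13

Write each e_j = u_j / sqrt(<u_j, u_j>) where u_j is the displayed integer vector. Then <v, e_j> = <v, u_j> / sqrt(<u_j, u_j>), so |<v, e_j>|^2 = <v, u_j>^2 / <u_j, u_j>.
Coefficients: <v, e_1> = 3/sqrt(9), <v, e_2> = 15/sqrt(585).
Square and sum: Σ |<v, e_j>|^2 = 18/13.
Compute ||v||^2 = v·v = 11.
Deficit = 11 − 18/13 = 125/13 ≥ 0, confirming Bessel's inequality. (The deficit equals ||v − Σ <v,e_j> e_j||^2, the squared distance from v to span{e_j}.)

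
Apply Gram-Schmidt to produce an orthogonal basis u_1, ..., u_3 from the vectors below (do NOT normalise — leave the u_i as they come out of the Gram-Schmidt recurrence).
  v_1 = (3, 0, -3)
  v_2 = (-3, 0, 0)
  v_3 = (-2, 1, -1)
Orthogonal basis:
  u_1 = (3, 0, -3)
  u_2 = (-3/2, 0, -3/2)
  u_3 = (0, 1, 0)

Apply the Gram-Schmidt recurrence
  u_1 = v_1
  u_i = v_i − Σ_{j<i} ((v_i · u_j) / (u_j · u_j)) · u_j.

Step by step this gives:
  u_1 = (3, 0, -3)
  u_2 = (-3/2, 0, -3/2)
  u_3 = (0, 1, 0)

Orthogonality check:
  u_2 · u_1 = 0 (should be 0)
  u_3 · u_1 = 0 (should be 0)
  u_3 · u_2 = 0 (should be 0)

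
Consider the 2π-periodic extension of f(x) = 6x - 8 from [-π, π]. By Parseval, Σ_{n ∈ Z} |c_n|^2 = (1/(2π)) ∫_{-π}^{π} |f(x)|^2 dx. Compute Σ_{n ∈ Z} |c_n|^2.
Σ |c_n|^2 = 12π^2 + 64

Expand and integrate term by term over [-π, π]:
  ∫ (6x)^2 dx = 36·(2π^3/3); ∫ 2·6·(-8)·x dx = 0 (odd integrand); ∫ (-8)^2 dx = 64·2π.
So (1/(2π)) ∫_{-π}^{π} (6x - 8)^2 dx = 36π^2/3 + 64 = 12π^2 + 64.
Parseval ⇒ Σ |c_n|^2 = 12π^2 + 64.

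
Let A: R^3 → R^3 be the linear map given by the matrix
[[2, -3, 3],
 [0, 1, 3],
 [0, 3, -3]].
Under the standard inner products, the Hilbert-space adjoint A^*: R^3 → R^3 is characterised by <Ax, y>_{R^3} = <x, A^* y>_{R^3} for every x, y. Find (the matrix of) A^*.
A^* = A^T =
[[2, 0, 0],
 [-3, 1, 3],
 [3, 3, -3]]

For real matrices with standard dot products, the defining identity <Ax, y> = <x, A^* y> gives (Ax)^T y = x^T (A^*) y, i.e. x^T A^T y = x^T (A^*) y. Since this holds for all x, y, we must have A^* = A^T. Therefore
A^* =
[[2, 0, 0],
 [-3, 1, 3],
 [3, 3, -3]].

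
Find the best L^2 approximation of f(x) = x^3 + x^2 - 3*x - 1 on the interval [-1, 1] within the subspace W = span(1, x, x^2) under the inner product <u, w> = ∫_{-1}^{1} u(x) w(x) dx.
g(x) = x^2 - 12*x/5 - 1

The best approximation g ∈ W is the orthogonal projection of f onto W. Writing g = a_0 + a_1 x + a_2 x^2, the coefficients solve the normal equations G · a = b where
  G_{ij} = <φ_i, φ_j> and b_i = <f, φ_i>, with φ_0 = 1, φ_1 = x, φ_2 = x^2.
G =
  [2, 0, 2/3]
  [0, 2/3, 0]
  [2/3, 0, 2/5],
b = (-4/3, -8/5, -4/15).
Solving gives a_0 = -1, a_1 = -12/5, a_2 = 1, so
  g(x) = x^2 - 12*x/5 - 1.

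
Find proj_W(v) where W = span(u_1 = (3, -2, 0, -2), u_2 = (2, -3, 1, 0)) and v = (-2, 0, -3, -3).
proj_W(v) = (7/47, 189/94, -119/94, -84/47)

Set up U = [u_1 | ... | u_2] ∈ R^(4×2). The projector onto W = col(U) is P = U (U^T U)^(-1) U^T.
Compute U^T U =
  [17, 12]
  [12, 14],
and U^T v = (0, -7).
Solve U^T U · c = U^T v for the coefficients: c = (42/47, -119/94). The projection is proj_W(v) = U c.
Check: (v - proj_W(v)) · u_1 = 0  (should be 0).
Check: (v - proj_W(v)) · u_2 = 0  (should be 0).
Result: proj_W(v) = (7/47, 189/94, -119/94, -84/47).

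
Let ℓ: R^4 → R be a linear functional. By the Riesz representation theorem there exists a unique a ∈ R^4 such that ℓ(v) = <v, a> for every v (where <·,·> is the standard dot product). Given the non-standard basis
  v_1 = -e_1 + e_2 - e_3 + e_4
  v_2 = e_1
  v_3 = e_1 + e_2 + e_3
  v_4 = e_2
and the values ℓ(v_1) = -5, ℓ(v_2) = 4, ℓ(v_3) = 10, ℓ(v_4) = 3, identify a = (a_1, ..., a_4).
a = (4, 3, 3, -1)

Write a = (a_1, ..., a_4) in the standard basis. For each basis vector v_i, ℓ(v_i) = <v_i, a> is a linear equation in the a_j's. Collect the n equations into a matrix system V a = ℓ, where row i of V is v_i (expressed in the standard basis). Since V is invertible (lower-triangular with 1s on the diagonal, up to permutation), solve by back-substitution:
  V =
[[-1, 1, -1, 1],
 [1, 0, 0, 0],
 [1, 1, 1, 0],
 [0, 1, 0, 0]]
  V a = (-5, 4, 10, 3)
Solving gives a = (4, 3, 3, -1).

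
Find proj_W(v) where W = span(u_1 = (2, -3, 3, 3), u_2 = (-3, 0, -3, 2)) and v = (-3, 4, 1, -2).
proj_W(v) = (-507/601, 1332/601, -951/601, -1586/601)

Set up U = [u_1 | ... | u_2] ∈ R^(4×2). The projector onto W = col(U) is P = U (U^T U)^(-1) U^T.
Compute U^T U =
  [31, -9]
  [-9, 22],
and U^T v = (-21, 2).
Solve U^T U · c = U^T v for the coefficients: c = (-444/601, -127/601). The projection is proj_W(v) = U c.
Check: (v - proj_W(v)) · u_1 = 0  (should be 0).
Check: (v - proj_W(v)) · u_2 = 0  (should be 0).
Result: proj_W(v) = (-507/601, 1332/601, -951/601, -1586/601).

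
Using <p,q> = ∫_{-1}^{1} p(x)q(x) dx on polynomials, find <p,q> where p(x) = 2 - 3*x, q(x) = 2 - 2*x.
<p,q> = 12

Expand the product: p(x)·q(x) = 6*x^2 - 10*x + 4.
∫_{-1}^{1} of each monomial x^k gives [2/(k+1) if k even, 0 if k odd]. Integrating term-by-term (or equivalently evaluating the antiderivative F(x) = 2*x^3 - 5*x^2 + 4*x at the endpoints):
  F(1) − F(−1) = 1 − (-11) = 12.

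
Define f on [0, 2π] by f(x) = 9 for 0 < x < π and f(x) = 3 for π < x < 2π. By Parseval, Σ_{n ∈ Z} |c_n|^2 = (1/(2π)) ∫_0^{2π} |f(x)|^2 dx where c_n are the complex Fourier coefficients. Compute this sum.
Σ |c_n|^2 = 45

Parseval equates the L^2 energy of f (normalised by 1/(2π)) with the ℓ^2 sum of its Fourier coefficients: (1/(2π)) ∫_0^{2π} |f|^2 = Σ |c_n|^2.
Compute the left side: (1/(2π)) [∫_0^π 9^2 dx + ∫_π^{2π} 3^2 dx] = (1/(2π)) · (81π + 9π) = (81 + 9)/2 = 45.
So Σ_{n ∈ Z} |c_n|^2 = 45.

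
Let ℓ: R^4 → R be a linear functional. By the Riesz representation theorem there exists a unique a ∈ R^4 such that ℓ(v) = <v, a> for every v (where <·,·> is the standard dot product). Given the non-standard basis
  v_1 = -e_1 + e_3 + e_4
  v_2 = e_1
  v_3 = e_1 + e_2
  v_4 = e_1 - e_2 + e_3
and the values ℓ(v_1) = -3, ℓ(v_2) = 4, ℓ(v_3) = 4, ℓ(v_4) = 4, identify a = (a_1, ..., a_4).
a = (4, 0, 0, 1)

Write a = (a_1, ..., a_4) in the standard basis. For each basis vector v_i, ℓ(v_i) = <v_i, a> is a linear equation in the a_j's. Collect the n equations into a matrix system V a = ℓ, where row i of V is v_i (expressed in the standard basis). Since V is invertible (lower-triangular with 1s on the diagonal, up to permutation), solve by back-substitution:
  V =
[[-1, 0, 1, 1],
 [1, 0, 0, 0],
 [1, 1, 0, 0],
 [1, -1, 1, 0]]
  V a = (-3, 4, 4, 4)
Solving gives a = (4, 0, 0, 1).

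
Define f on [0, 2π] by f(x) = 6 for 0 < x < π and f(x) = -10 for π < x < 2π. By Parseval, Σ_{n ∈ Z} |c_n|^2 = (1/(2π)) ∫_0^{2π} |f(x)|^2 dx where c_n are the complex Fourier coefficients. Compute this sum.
Σ |c_n|^2 = 68

Parseval equates the L^2 energy of f (normalised by 1/(2π)) with the ℓ^2 sum of its Fourier coefficients: (1/(2π)) ∫_0^{2π} |f|^2 = Σ |c_n|^2.
Compute the left side: (1/(2π)) [∫_0^π 6^2 dx + ∫_π^{2π} (-10)^2 dx] = (1/(2π)) · (36π + 100π) = (36 + 100)/2 = 68.
So Σ_{n ∈ Z} |c_n|^2 = 68.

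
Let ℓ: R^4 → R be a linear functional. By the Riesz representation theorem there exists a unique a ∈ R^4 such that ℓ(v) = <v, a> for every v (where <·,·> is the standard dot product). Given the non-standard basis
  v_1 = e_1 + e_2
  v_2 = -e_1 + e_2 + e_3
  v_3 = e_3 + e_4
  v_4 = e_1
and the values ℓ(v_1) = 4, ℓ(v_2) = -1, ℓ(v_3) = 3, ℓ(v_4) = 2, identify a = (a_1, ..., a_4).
a = (2, 2, -1, 4)

Write a = (a_1, ..., a_4) in the standard basis. For each basis vector v_i, ℓ(v_i) = <v_i, a> is a linear equation in the a_j's. Collect the n equations into a matrix system V a = ℓ, where row i of V is v_i (expressed in the standard basis). Since V is invertible (lower-triangular with 1s on the diagonal, up to permutation), solve by back-substitution:
  V =
[[1, 1, 0, 0],
 [-1, 1, 1, 0],
 [0, 0, 1, 1],
 [1, 0, 0, 0]]
  V a = (4, -1, 3, 2)
Solving gives a = (2, 2, -1, 4).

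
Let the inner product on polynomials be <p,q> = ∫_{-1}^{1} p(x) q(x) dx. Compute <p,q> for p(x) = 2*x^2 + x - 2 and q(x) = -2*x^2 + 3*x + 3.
<p,q> = -74/15

Expand the product: p(x)·q(x) = -4*x^4 + 4*x^3 + 13*x^2 - 3*x - 6.
∫_{-1}^{1} of each monomial x^k gives [2/(k+1) if k even, 0 if k odd]. Integrating term-by-term (or equivalently evaluating the antiderivative F(x) = -4*x^5/5 + x^4 + 13*x^3/3 - 3*x^2/2 - 6*x at the endpoints):
  F(1) − F(−1) = -89/30 − (59/30) = -74/15.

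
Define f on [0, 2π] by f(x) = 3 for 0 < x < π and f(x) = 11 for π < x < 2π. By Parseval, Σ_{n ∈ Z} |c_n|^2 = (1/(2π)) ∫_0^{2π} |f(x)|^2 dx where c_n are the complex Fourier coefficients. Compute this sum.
Σ |c_n|^2 = 65

Parseval equates the L^2 energy of f (normalised by 1/(2π)) with the ℓ^2 sum of its Fourier coefficients: (1/(2π)) ∫_0^{2π} |f|^2 = Σ |c_n|^2.
Compute the left side: (1/(2π)) [∫_0^π 3^2 dx + ∫_π^{2π} 11^2 dx] = (1/(2π)) · (9π + 121π) = (9 + 121)/2 = 65.
So Σ_{n ∈ Z} |c_n|^2 = 65.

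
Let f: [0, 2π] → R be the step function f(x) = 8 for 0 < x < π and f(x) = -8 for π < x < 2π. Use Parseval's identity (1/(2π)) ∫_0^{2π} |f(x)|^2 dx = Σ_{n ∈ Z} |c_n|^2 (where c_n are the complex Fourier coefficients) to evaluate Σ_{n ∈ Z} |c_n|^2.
Σ |c_n|^2 = 64

Parseval equates the L^2 energy of f (normalised by 1/(2π)) with the ℓ^2 sum of its Fourier coefficients: (1/(2π)) ∫_0^{2π} |f|^2 = Σ |c_n|^2.
Compute the left side: (1/(2π)) [∫_0^π 8^2 dx + ∫_π^{2π} (-8)^2 dx] = (1/(2π)) · (64π + 64π) = (64 + 64)/2 = 64.
So Σ_{n ∈ Z} |c_n|^2 = 64.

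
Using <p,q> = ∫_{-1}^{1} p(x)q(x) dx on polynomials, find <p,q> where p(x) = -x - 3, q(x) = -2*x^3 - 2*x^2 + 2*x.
<p,q> = 52/15

Expand the product: p(x)·q(x) = 2*x^4 + 8*x^3 + 4*x^2 - 6*x.
∫_{-1}^{1} of each monomial x^k gives [2/(k+1) if k even, 0 if k odd]. Integrating term-by-term (or equivalently evaluating the antiderivative F(x) = 2*x^5/5 + 2*x^4 + 4*x^3/3 - 3*x^2 at the endpoints):
  F(1) − F(−1) = 11/15 − (-41/15) = 52/15.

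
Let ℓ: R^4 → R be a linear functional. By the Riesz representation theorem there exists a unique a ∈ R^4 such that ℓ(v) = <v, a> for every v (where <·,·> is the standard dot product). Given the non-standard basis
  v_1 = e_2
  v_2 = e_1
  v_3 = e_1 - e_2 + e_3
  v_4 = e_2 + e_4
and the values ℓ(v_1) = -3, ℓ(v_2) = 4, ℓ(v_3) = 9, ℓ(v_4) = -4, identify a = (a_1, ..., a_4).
a = (4, -3, 2, -1)

Write a = (a_1, ..., a_4) in the standard basis. For each basis vector v_i, ℓ(v_i) = <v_i, a> is a linear equation in the a_j's. Collect the n equations into a matrix system V a = ℓ, where row i of V is v_i (expressed in the standard basis). Since V is invertible (lower-triangular with 1s on the diagonal, up to permutation), solve by back-substitution:
  V =
[[0, 1, 0, 0],
 [1, 0, 0, 0],
 [1, -1, 1, 0],
 [0, 1, 0, 1]]
  V a = (-3, 4, 9, -4)
Solving gives a = (4, -3, 2, -1).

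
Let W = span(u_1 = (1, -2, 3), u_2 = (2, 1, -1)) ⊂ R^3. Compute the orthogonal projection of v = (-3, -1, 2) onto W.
proj_W(v) = (-73/25, -39/25, 8/5)

Set up U = [u_1 | ... | u_2] ∈ R^(3×2). The projector onto W = col(U) is P = U (U^T U)^(-1) U^T.
Compute U^T U =
  [14, -3]
  [-3, 6],
and U^T v = (5, -9).
Solve U^T U · c = U^T v for the coefficients: c = (1/25, -37/25). The projection is proj_W(v) = U c.
Check: (v - proj_W(v)) · u_1 = 0  (should be 0).
Check: (v - proj_W(v)) · u_2 = 0  (should be 0).
Result: proj_W(v) = (-73/25, -39/25, 8/5).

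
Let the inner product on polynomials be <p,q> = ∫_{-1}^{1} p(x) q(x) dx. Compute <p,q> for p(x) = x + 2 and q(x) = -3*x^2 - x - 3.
<p,q> = -50/3

Expand the product: p(x)·q(x) = -3*x^3 - 7*x^2 - 5*x - 6.
∫_{-1}^{1} of each monomial x^k gives [2/(k+1) if k even, 0 if k odd]. Integrating term-by-term (or equivalently evaluating the antiderivative F(x) = -3*x^4/4 - 7*x^3/3 - 5*x^2/2 - 6*x at the endpoints):
  F(1) − F(−1) = -139/12 − (61/12) = -50/3.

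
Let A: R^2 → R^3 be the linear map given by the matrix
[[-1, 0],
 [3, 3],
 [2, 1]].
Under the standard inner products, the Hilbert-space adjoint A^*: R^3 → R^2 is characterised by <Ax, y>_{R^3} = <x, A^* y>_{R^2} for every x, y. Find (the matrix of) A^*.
A^* = A^T =
[[-1, 3, 2],
 [0, 3, 1]]

For real matrices with standard dot products, the defining identity <Ax, y> = <x, A^* y> gives (Ax)^T y = x^T (A^*) y, i.e. x^T A^T y = x^T (A^*) y. Since this holds for all x, y, we must have A^* = A^T. Therefore
A^* =
[[-1, 3, 2],
 [0, 3, 1]].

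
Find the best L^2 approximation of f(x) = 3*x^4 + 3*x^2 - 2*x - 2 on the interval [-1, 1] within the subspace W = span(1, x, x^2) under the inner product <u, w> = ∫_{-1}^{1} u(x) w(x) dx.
g(x) = 39*x^2/7 - 2*x - 79/35

The best approximation g ∈ W is the orthogonal projection of f onto W. Writing g = a_0 + a_1 x + a_2 x^2, the coefficients solve the normal equations G · a = b where
  G_{ij} = <φ_i, φ_j> and b_i = <f, φ_i>, with φ_0 = 1, φ_1 = x, φ_2 = x^2.
G =
  [2, 0, 2/3]
  [0, 2/3, 0]
  [2/3, 0, 2/5],
b = (-4/5, -4/3, 76/105).
Solving gives a_0 = -79/35, a_1 = -2, a_2 = 39/7, so
  g(x) = 39*x^2/7 - 2*x - 79/35.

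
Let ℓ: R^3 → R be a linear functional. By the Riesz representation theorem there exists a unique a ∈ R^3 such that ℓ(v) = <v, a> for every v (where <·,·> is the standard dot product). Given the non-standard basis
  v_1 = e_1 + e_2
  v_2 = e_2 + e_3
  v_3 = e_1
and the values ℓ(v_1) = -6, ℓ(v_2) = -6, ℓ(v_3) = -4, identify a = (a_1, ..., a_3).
a = (-4, -2, -4)

Write a = (a_1, ..., a_3) in the standard basis. For each basis vector v_i, ℓ(v_i) = <v_i, a> is a linear equation in the a_j's. Collect the n equations into a matrix system V a = ℓ, where row i of V is v_i (expressed in the standard basis). Since V is invertible (lower-triangular with 1s on the diagonal, up to permutation), solve by back-substitution:
  V =
[[1, 1, 0],
 [0, 1, 1],
 [1, 0, 0]]
  V a = (-6, -6, -4)
Solving gives a = (-4, -2, -4).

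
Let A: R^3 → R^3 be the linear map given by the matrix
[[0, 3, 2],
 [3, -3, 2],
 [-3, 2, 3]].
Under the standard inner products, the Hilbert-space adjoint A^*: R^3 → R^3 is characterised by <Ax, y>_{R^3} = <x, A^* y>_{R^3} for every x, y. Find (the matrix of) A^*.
A^* = A^T =
[[0, 3, -3],
 [3, -3, 2],
 [2, 2, 3]]

For real matrices with standard dot products, the defining identity <Ax, y> = <x, A^* y> gives (Ax)^T y = x^T (A^*) y, i.e. x^T A^T y = x^T (A^*) y. Since this holds for all x, y, we must have A^* = A^T. Therefore
A^* =
[[0, 3, -3],
 [3, -3, 2],
 [2, 2, 3]].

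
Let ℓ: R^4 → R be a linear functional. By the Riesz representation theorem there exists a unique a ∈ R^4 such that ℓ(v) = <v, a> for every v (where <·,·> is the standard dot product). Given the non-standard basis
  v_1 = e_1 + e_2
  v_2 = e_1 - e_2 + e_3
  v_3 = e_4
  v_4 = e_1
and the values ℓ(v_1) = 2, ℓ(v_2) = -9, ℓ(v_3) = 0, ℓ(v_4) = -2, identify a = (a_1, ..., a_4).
a = (-2, 4, -3, 0)

Write a = (a_1, ..., a_4) in the standard basis. For each basis vector v_i, ℓ(v_i) = <v_i, a> is a linear equation in the a_j's. Collect the n equations into a matrix system V a = ℓ, where row i of V is v_i (expressed in the standard basis). Since V is invertible (lower-triangular with 1s on the diagonal, up to permutation), solve by back-substitution:
  V =
[[1, 1, 0, 0],
 [1, -1, 1, 0],
 [0, 0, 0, 1],
 [1, 0, 0, 0]]
  V a = (2, -9, 0, -2)
Solving gives a = (-2, 4, -3, 0).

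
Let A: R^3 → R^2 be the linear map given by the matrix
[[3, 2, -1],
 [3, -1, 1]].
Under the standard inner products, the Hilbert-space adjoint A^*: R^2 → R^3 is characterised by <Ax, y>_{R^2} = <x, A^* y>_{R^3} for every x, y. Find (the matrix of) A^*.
A^* = A^T =
[[3, 3],
 [2, -1],
 [-1, 1]]

For real matrices with standard dot products, the defining identity <Ax, y> = <x, A^* y> gives (Ax)^T y = x^T (A^*) y, i.e. x^T A^T y = x^T (A^*) y. Since this holds for all x, y, we must have A^* = A^T. Therefore
A^* =
[[3, 3],
 [2, -1],
 [-1, 1]].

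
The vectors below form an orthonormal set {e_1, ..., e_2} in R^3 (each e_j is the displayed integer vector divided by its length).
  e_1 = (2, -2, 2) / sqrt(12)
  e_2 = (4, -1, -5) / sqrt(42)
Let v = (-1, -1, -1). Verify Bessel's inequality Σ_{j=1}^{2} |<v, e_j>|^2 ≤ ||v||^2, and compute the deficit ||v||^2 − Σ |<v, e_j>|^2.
Σ |<v, e_j>|^2 = 3/7; ||v||^2 = 3; deficit = 18/7

Write each e_j = u_j / sqrt(<u_j, u_j>) where u_j is the displayed integer vector. Then <v, e_j> = <v, u_j> / sqrt(<u_j, u_j>), so |<v, e_j>|^2 = <v, u_j>^2 / <u_j, u_j>.
Coefficients: <v, e_1> = -2/sqrt(12), <v, e_2> = 2/sqrt(42).
Square and sum: Σ |<v, e_j>|^2 = 3/7.
Compute ||v||^2 = v·v = 3.
Deficit = 3 − 3/7 = 18/7 ≥ 0, confirming Bessel's inequality. (The deficit equals ||v − Σ <v,e_j> e_j||^2, the squared distance from v to span{e_j}.)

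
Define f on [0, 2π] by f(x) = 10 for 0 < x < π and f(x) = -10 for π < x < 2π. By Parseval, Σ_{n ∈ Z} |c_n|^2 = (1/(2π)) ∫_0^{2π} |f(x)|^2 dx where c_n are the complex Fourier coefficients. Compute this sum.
Σ |c_n|^2 = 100

Parseval equates the L^2 energy of f (normalised by 1/(2π)) with the ℓ^2 sum of its Fourier coefficients: (1/(2π)) ∫_0^{2π} |f|^2 = Σ |c_n|^2.
Compute the left side: (1/(2π)) [∫_0^π 10^2 dx + ∫_π^{2π} (-10)^2 dx] = (1/(2π)) · (100π + 100π) = (100 + 100)/2 = 100.
So Σ_{n ∈ Z} |c_n|^2 = 100.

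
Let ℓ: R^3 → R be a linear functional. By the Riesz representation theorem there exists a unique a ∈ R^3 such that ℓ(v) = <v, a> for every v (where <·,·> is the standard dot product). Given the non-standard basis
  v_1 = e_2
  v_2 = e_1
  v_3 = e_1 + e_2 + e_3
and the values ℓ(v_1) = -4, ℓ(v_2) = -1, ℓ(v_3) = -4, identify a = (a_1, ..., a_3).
a = (-1, -4, 1)

Write a = (a_1, ..., a_3) in the standard basis. For each basis vector v_i, ℓ(v_i) = <v_i, a> is a linear equation in the a_j's. Collect the n equations into a matrix system V a = ℓ, where row i of V is v_i (expressed in the standard basis). Since V is invertible (lower-triangular with 1s on the diagonal, up to permutation), solve by back-substitution:
  V =
[[0, 1, 0],
 [1, 0, 0],
 [1, 1, 1]]
  V a = (-4, -1, -4)
Solving gives a = (-1, -4, 1).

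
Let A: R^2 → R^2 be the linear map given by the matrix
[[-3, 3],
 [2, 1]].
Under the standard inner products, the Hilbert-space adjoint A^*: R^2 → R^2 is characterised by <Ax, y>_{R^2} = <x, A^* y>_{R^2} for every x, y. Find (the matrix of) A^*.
A^* = A^T =
[[-3, 2],
 [3, 1]]

For real matrices with standard dot products, the defining identity <Ax, y> = <x, A^* y> gives (Ax)^T y = x^T (A^*) y, i.e. x^T A^T y = x^T (A^*) y. Since this holds for all x, y, we must have A^* = A^T. Therefore
A^* =
[[-3, 2],
 [3, 1]].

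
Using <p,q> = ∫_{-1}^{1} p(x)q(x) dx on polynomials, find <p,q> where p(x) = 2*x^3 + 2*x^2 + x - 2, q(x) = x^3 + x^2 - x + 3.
<p,q> = -316/35

Expand the product: p(x)·q(x) = 2*x^6 + 4*x^5 + x^4 + 3*x^3 + 3*x^2 + 5*x - 6.
∫_{-1}^{1} of each monomial x^k gives [2/(k+1) if k even, 0 if k odd]. Integrating term-by-term (or equivalently evaluating the antiderivative F(x) = 2*x^7/7 + 2*x^6/3 + x^5/5 + 3*x^4/4 + x^3 + 5*x^2/2 - 6*x at the endpoints):
  F(1) − F(−1) = -251/420 − (3541/420) = -316/35.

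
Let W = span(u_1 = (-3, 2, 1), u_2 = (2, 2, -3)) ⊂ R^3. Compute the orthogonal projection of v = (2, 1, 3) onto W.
proj_W(v) = (2/213, -158/213, 109/213)

Set up U = [u_1 | ... | u_2] ∈ R^(3×2). The projector onto W = col(U) is P = U (U^T U)^(-1) U^T.
Compute U^T U =
  [14, -5]
  [-5, 17],
and U^T v = (-1, -3).
Solve U^T U · c = U^T v for the coefficients: c = (-32/213, -47/213). The projection is proj_W(v) = U c.
Check: (v - proj_W(v)) · u_1 = 0  (should be 0).
Check: (v - proj_W(v)) · u_2 = 0  (should be 0).
Result: proj_W(v) = (2/213, -158/213, 109/213).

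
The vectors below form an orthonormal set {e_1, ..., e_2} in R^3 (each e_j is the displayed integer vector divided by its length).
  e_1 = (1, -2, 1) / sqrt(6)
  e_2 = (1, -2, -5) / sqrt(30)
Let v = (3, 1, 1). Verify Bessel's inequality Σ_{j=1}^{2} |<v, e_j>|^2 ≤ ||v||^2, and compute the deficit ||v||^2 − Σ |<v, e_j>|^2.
Σ |<v, e_j>|^2 = 6/5; ||v||^2 = 11; deficit = 49/5

Write each e_j = u_j / sqrt(<u_j, u_j>) where u_j is the displayed integer vector. Then <v, e_j> = <v, u_j> / sqrt(<u_j, u_j>), so |<v, e_j>|^2 = <v, u_j>^2 / <u_j, u_j>.
Coefficients: <v, e_1> = 2/sqrt(6), <v, e_2> = -4/sqrt(30).
Square and sum: Σ |<v, e_j>|^2 = 6/5.
Compute ||v||^2 = v·v = 11.
Deficit = 11 − 6/5 = 49/5 ≥ 0, confirming Bessel's inequality. (The deficit equals ||v − Σ <v,e_j> e_j||^2, the squared distance from v to span{e_j}.)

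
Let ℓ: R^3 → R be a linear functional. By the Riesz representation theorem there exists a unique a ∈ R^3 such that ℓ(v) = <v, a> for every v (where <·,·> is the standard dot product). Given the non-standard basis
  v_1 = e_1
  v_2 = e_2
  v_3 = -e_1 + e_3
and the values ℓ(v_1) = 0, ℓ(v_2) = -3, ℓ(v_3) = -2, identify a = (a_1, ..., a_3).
a = (0, -3, -2)

Write a = (a_1, ..., a_3) in the standard basis. For each basis vector v_i, ℓ(v_i) = <v_i, a> is a linear equation in the a_j's. Collect the n equations into a matrix system V a = ℓ, where row i of V is v_i (expressed in the standard basis). Since V is invertible (lower-triangular with 1s on the diagonal, up to permutation), solve by back-substitution:
  V =
[[1, 0, 0],
 [0, 1, 0],
 [-1, 0, 1]]
  V a = (0, -3, -2)
Solving gives a = (0, -3, -2).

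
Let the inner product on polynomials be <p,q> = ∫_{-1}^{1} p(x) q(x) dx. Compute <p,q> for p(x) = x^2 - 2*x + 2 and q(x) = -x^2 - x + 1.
<p,q> = 64/15

Expand the product: p(x)·q(x) = -x^4 + x^3 + x^2 - 4*x + 2.
∫_{-1}^{1} of each monomial x^k gives [2/(k+1) if k even, 0 if k odd]. Integrating term-by-term (or equivalently evaluating the antiderivative F(x) = -x^5/5 + x^4/4 + x^3/3 - 2*x^2 + 2*x at the endpoints):
  F(1) − F(−1) = 23/60 − (-233/60) = 64/15.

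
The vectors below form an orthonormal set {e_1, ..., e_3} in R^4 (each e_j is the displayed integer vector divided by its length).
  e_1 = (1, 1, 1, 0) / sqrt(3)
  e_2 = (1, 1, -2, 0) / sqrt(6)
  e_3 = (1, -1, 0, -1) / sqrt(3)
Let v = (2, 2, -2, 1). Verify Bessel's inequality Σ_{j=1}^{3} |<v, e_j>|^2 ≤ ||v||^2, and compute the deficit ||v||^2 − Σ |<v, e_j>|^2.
Σ |<v, e_j>|^2 = 37/3; ||v||^2 = 13; deficit = 2/3

Write each e_j = u_j / sqrt(<u_j, u_j>) where u_j is the displayed integer vector. Then <v, e_j> = <v, u_j> / sqrt(<u_j, u_j>), so |<v, e_j>|^2 = <v, u_j>^2 / <u_j, u_j>.
Coefficients: <v, e_1> = 2/sqrt(3), <v, e_2> = 8/sqrt(6), <v, e_3> = -1/sqrt(3).
Square and sum: Σ |<v, e_j>|^2 = 37/3.
Compute ||v||^2 = v·v = 13.
Deficit = 13 − 37/3 = 2/3 ≥ 0, confirming Bessel's inequality. (The deficit equals ||v − Σ <v,e_j> e_j||^2, the squared distance from v to span{e_j}.)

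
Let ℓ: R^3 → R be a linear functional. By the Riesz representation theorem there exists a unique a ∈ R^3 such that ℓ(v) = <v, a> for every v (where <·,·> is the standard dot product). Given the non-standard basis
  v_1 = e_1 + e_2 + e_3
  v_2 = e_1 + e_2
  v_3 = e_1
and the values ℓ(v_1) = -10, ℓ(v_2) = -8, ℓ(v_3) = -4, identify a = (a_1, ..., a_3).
a = (-4, -4, -2)

Write a = (a_1, ..., a_3) in the standard basis. For each basis vector v_i, ℓ(v_i) = <v_i, a> is a linear equation in the a_j's. Collect the n equations into a matrix system V a = ℓ, where row i of V is v_i (expressed in the standard basis). Since V is invertible (lower-triangular with 1s on the diagonal, up to permutation), solve by back-substitution:
  V =
[[1, 1, 1],
 [1, 1, 0],
 [1, 0, 0]]
  V a = (-10, -8, -4)
Solving gives a = (-4, -4, -2).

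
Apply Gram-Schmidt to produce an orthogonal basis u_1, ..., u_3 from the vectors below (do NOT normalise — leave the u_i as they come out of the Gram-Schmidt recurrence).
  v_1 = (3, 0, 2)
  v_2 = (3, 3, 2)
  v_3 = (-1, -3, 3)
Orthogonal basis:
  u_1 = (3, 0, 2)
  u_2 = (0, 3, 0)
  u_3 = (-22/13, 0, 33/13)

Apply the Gram-Schmidt recurrence
  u_1 = v_1
  u_i = v_i − Σ_{j<i} ((v_i · u_j) / (u_j · u_j)) · u_j.

Step by step this gives:
  u_1 = (3, 0, 2)
  u_2 = (0, 3, 0)
  u_3 = (-22/13, 0, 33/13)

Orthogonality check:
  u_2 · u_1 = 0 (should be 0)
  u_3 · u_1 = 0 (should be 0)
  u_3 · u_2 = 0 (should be 0)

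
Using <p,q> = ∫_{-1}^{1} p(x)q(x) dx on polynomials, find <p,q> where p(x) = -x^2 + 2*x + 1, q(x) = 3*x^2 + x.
<p,q> = 32/15

Expand the product: p(x)·q(x) = -3*x^4 + 5*x^3 + 5*x^2 + x.
∫_{-1}^{1} of each monomial x^k gives [2/(k+1) if k even, 0 if k odd]. Integrating term-by-term (or equivalently evaluating the antiderivative F(x) = -3*x^5/5 + 5*x^4/4 + 5*x^3/3 + x^2/2 at the endpoints):
  F(1) − F(−1) = 169/60 − (41/60) = 32/15.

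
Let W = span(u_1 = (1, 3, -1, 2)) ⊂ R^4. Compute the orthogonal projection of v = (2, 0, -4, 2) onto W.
proj_W(v) = (2/3, 2, -2/3, 4/3)

Set up U = [u_1 | ... | u_1] ∈ R^(4×1). The projector onto W = col(U) is P = U (U^T U)^(-1) U^T.
Compute U^T U =
  [15],
and U^T v = (10).
Solve U^T U · c = U^T v for the coefficients: c = (2/3). The projection is proj_W(v) = U c.
Check: (v - proj_W(v)) · u_1 = 0  (should be 0).
Result: proj_W(v) = (2/3, 2, -2/3, 4/3).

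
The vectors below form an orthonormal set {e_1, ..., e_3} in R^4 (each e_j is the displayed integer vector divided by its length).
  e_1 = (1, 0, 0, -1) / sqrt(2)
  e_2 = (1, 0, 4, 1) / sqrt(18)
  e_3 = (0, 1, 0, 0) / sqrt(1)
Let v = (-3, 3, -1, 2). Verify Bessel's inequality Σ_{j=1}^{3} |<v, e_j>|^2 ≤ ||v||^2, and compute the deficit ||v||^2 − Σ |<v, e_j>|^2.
Σ |<v, e_j>|^2 = 206/9; ||v||^2 = 23; deficit = 1/9

Write each e_j = u_j / sqrt(<u_j, u_j>) where u_j is the displayed integer vector. Then <v, e_j> = <v, u_j> / sqrt(<u_j, u_j>), so |<v, e_j>|^2 = <v, u_j>^2 / <u_j, u_j>.
Coefficients: <v, e_1> = -5/sqrt(2), <v, e_2> = -5/sqrt(18), <v, e_3> = 3/sqrt(1).
Square and sum: Σ |<v, e_j>|^2 = 206/9.
Compute ||v||^2 = v·v = 23.
Deficit = 23 − 206/9 = 1/9 ≥ 0, confirming Bessel's inequality. (The deficit equals ||v − Σ <v,e_j> e_j||^2, the squared distance from v to span{e_j}.)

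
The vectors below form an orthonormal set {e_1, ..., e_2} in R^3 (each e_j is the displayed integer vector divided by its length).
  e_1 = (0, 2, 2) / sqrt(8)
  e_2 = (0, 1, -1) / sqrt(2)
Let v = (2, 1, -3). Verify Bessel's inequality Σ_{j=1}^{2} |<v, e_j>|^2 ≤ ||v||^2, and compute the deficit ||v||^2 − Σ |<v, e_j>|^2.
Σ |<v, e_j>|^2 = 10; ||v||^2 = 14; deficit = 4

Write each e_j = u_j / sqrt(<u_j, u_j>) where u_j is the displayed integer vector. Then <v, e_j> = <v, u_j> / sqrt(<u_j, u_j>), so |<v, e_j>|^2 = <v, u_j>^2 / <u_j, u_j>.
Coefficients: <v, e_1> = -4/sqrt(8), <v, e_2> = 4/sqrt(2).
Square and sum: Σ |<v, e_j>|^2 = 10.
Compute ||v||^2 = v·v = 14.
Deficit = 14 − 10 = 4 ≥ 0, confirming Bessel's inequality. (The deficit equals ||v − Σ <v,e_j> e_j||^2, the squared distance from v to span{e_j}.)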